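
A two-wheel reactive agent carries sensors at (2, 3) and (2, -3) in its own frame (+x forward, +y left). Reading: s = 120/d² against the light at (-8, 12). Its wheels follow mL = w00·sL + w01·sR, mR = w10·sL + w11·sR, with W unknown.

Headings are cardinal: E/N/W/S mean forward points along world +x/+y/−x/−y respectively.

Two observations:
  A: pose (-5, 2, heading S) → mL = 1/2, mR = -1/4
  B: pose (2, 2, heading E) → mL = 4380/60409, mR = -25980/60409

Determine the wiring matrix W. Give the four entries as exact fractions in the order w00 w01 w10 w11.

obs A: pose=(-5,2,S) → sL=2/3, sR=5/6, mL=1/2, mR=-1/4
obs B: pose=(2,2,E) → sL=120/193, sR=120/313, mL=4380/60409, mR=-25980/60409
sensor matrix S = [[2/3, 5/6], [120/193, 120/313]]; det S = -15860/60409
solve [mL_A; mL_B] = S·[w00; w01] and [mR_A; mR_B] = S·[w10; w11]:
  w00 = -1/2, w01 = 1, w10 = -1, w11 = 1/2

-1/2 1 -1 1/2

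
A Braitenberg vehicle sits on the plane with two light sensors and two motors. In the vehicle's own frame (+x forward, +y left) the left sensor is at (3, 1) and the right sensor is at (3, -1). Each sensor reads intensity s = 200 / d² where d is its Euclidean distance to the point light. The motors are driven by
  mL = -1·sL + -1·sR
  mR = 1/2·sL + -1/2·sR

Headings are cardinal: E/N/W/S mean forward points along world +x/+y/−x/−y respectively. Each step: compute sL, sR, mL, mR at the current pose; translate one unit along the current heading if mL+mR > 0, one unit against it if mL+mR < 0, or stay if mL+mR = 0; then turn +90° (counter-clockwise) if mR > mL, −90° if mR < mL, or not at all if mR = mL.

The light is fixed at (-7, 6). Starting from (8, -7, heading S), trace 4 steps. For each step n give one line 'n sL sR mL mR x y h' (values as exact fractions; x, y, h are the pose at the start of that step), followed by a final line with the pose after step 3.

0 25/64 50/113 -6025/7232 -375/14464 8 -7 S
1 40/89 200/493 -37520/43877 960/43877 8 -6 E
2 4/5 100/153 -1112/765 56/765 7 -6 N
3 200/317 40/53 -23280/16801 -1040/16801 7 -7 W
final 8 -7 S

n=0: pose=(8,-7,S); sL=25/64, sR=50/113; mL=-6025/7232, mR=-375/14464; mL+mR=-12425/14464 → advance -1; mR−mL=11675/14464 → turn +1·90°
n=1: pose=(8,-6,E); sL=40/89, sR=200/493; mL=-37520/43877, mR=960/43877; mL+mR=-36560/43877 → advance -1; mR−mL=38480/43877 → turn +1·90°
n=2: pose=(7,-6,N); sL=4/5, sR=100/153; mL=-1112/765, mR=56/765; mL+mR=-352/255 → advance -1; mR−mL=1168/765 → turn +1·90°
n=3: pose=(7,-7,W); sL=200/317, sR=40/53; mL=-23280/16801, mR=-1040/16801; mL+mR=-24320/16801 → advance -1; mR−mL=22240/16801 → turn +1·90°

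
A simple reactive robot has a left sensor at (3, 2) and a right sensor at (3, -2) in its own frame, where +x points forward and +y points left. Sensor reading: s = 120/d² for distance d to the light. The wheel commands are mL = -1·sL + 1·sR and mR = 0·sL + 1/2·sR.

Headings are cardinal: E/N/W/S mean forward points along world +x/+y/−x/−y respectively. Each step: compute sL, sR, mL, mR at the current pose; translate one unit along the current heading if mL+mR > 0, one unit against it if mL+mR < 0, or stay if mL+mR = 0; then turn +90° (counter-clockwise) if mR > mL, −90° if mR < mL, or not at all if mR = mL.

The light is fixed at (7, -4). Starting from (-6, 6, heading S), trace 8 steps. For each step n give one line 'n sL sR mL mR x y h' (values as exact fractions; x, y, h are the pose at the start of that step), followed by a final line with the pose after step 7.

0 12/17 60/137 -624/2329 30/137 -6 6 S
1 120/269 120/181 10560/48689 60/181 -6 7 E
2 15/49 15/37 180/1813 15/74 -5 7 N
3 24/65 120/421 -2304/27365 60/421 -5 8 W
4 60/101 20/51 -1040/5151 10/51 -6 8 S
5 24/65 120/221 192/1105 60/221 -6 9 E
6 30/113 30/89 720/10057 15/89 -5 9 N
7 40/123 120/481 -4480/59163 60/481 -5 10 W
final -6 10 S

n=0: pose=(-6,6,S); sL=12/17, sR=60/137; mL=-624/2329, mR=30/137; mL+mR=-114/2329 → advance -1; mR−mL=1134/2329 → turn +1·90°
n=1: pose=(-6,7,E); sL=120/269, sR=120/181; mL=10560/48689, mR=60/181; mL+mR=26700/48689 → advance +1; mR−mL=5580/48689 → turn +1·90°
n=2: pose=(-5,7,N); sL=15/49, sR=15/37; mL=180/1813, mR=15/74; mL+mR=1095/3626 → advance +1; mR−mL=375/3626 → turn +1·90°
n=3: pose=(-5,8,W); sL=24/65, sR=120/421; mL=-2304/27365, mR=60/421; mL+mR=1596/27365 → advance +1; mR−mL=6204/27365 → turn +1·90°
n=4: pose=(-6,8,S); sL=60/101, sR=20/51; mL=-1040/5151, mR=10/51; mL+mR=-10/1717 → advance -1; mR−mL=2050/5151 → turn +1·90°
n=5: pose=(-6,9,E); sL=24/65, sR=120/221; mL=192/1105, mR=60/221; mL+mR=492/1105 → advance +1; mR−mL=108/1105 → turn +1·90°
n=6: pose=(-5,9,N); sL=30/113, sR=30/89; mL=720/10057, mR=15/89; mL+mR=2415/10057 → advance +1; mR−mL=975/10057 → turn +1·90°
n=7: pose=(-5,10,W); sL=40/123, sR=120/481; mL=-4480/59163, mR=60/481; mL+mR=2900/59163 → advance +1; mR−mL=11860/59163 → turn +1·90°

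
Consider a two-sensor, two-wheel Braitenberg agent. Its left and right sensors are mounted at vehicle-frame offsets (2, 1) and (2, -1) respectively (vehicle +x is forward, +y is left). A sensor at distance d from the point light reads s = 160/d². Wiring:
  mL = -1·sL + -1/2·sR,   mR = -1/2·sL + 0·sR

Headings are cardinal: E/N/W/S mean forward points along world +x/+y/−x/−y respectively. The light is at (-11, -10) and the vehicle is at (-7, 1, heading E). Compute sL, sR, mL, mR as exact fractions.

8/9 20/17 -226/153 -4/9

left sensor world pos  = (-5, 2); dL² = 180
right sensor world pos = (-5, 0); dR² = 136
sL = 160/180 = 8/9
sR = 160/136 = 20/17
mL = -1·sL + -1/2·sR = -226/153
mR = -1/2·sL + 0·sR = -4/9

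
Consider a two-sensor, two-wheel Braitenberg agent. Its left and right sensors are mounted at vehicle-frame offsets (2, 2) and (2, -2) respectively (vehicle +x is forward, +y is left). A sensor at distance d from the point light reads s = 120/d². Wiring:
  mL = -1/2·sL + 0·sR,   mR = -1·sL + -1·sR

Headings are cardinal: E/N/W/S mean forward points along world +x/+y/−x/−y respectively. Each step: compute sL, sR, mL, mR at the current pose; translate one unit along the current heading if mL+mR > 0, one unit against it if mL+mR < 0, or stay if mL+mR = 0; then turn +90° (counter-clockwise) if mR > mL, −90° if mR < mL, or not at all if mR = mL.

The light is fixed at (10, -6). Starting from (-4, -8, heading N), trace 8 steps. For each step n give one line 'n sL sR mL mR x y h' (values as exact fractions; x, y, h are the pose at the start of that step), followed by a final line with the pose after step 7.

n=0: pose=(-4,-8,N); sL=15/32, sR=5/6; mL=-15/64, mR=-125/96; mL+mR=-295/192 → advance -1; mR−mL=-205/192 → turn -1·90°
n=1: pose=(-4,-9,E); sL=24/29, sR=120/169; mL=-12/29, mR=-7536/4901; mL+mR=-9564/4901 → advance -1; mR−mL=-5508/4901 → turn -1·90°
n=2: pose=(-5,-9,S); sL=60/97, sR=60/157; mL=-30/97, mR=-15240/15229; mL+mR=-19950/15229 → advance -1; mR−mL=-10530/15229 → turn -1·90°
n=3: pose=(-5,-8,W); sL=24/61, sR=120/289; mL=-12/61, mR=-14256/17629; mL+mR=-17724/17629 → advance -1; mR−mL=-10788/17629 → turn -1·90°
n=4: pose=(-4,-8,N); sL=15/32, sR=5/6; mL=-15/64, mR=-125/96; mL+mR=-295/192 → advance -1; mR−mL=-205/192 → turn -1·90°
n=5: pose=(-4,-9,E); sL=24/29, sR=120/169; mL=-12/29, mR=-7536/4901; mL+mR=-9564/4901 → advance -1; mR−mL=-5508/4901 → turn -1·90°
n=6: pose=(-5,-9,S); sL=60/97, sR=60/157; mL=-30/97, mR=-15240/15229; mL+mR=-19950/15229 → advance -1; mR−mL=-10530/15229 → turn -1·90°
n=7: pose=(-5,-8,W); sL=24/61, sR=120/289; mL=-12/61, mR=-14256/17629; mL+mR=-17724/17629 → advance -1; mR−mL=-10788/17629 → turn -1·90°

0 15/32 5/6 -15/64 -125/96 -4 -8 N
1 24/29 120/169 -12/29 -7536/4901 -4 -9 E
2 60/97 60/157 -30/97 -15240/15229 -5 -9 S
3 24/61 120/289 -12/61 -14256/17629 -5 -8 W
4 15/32 5/6 -15/64 -125/96 -4 -8 N
5 24/29 120/169 -12/29 -7536/4901 -4 -9 E
6 60/97 60/157 -30/97 -15240/15229 -5 -9 S
7 24/61 120/289 -12/61 -14256/17629 -5 -8 W
final -4 -8 N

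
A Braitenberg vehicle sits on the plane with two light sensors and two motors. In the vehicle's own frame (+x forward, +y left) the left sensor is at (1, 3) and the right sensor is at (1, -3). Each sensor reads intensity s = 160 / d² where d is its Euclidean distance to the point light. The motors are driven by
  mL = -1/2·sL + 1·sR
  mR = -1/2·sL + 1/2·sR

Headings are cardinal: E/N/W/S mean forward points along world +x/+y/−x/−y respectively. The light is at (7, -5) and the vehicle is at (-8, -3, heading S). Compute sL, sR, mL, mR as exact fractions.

left sensor world pos  = (-5, -4); dL² = 145
right sensor world pos = (-11, -4); dR² = 325
sL = 160/145 = 32/29
sR = 160/325 = 32/65
mL = -1/2·sL + 1·sR = -112/1885
mR = -1/2·sL + 1/2·sR = -576/1885

32/29 32/65 -112/1885 -576/1885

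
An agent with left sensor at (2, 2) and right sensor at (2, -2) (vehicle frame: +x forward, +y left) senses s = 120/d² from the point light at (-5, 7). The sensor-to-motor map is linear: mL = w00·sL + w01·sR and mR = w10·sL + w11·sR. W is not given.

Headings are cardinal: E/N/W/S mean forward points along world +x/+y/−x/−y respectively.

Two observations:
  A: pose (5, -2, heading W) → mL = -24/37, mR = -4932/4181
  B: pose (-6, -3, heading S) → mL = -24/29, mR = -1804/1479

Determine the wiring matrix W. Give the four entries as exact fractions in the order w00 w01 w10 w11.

obs A: pose=(5,-2,W) → sL=24/37, sR=120/113, mL=-24/37, mR=-4932/4181
obs B: pose=(-6,-3,S) → sL=24/29, sR=40/51, mL=-24/29, mR=-1804/1479
sensor matrix S = [[24/37, 120/113], [24/29, 40/51]]; det S = -762880/2061233
solve [mL_A; mL_B] = S·[w00; w01] and [mR_A; mR_B] = S·[w10; w11]:
  w00 = -1, w01 = 0, w10 = -1, w11 = -1/2

-1 0 -1 -1/2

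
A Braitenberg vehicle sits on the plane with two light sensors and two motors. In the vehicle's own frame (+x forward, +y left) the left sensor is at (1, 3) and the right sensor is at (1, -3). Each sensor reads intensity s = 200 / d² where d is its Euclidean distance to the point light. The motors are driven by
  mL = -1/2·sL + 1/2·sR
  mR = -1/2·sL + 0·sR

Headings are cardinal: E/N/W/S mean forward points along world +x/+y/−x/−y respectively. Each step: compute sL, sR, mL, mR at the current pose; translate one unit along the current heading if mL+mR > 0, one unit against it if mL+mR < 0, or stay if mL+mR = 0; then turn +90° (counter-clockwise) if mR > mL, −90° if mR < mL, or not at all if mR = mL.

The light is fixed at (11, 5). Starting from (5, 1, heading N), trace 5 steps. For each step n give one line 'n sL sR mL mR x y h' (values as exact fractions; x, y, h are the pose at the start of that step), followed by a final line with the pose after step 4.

0 20/9 100/9 40/9 -10/9 5 1 N
1 8 200/61 -144/61 -4 5 2 E
2 25/4 50/29 -525/232 -25/8 4 2 S
3 200/89 40/13 480/1157 -100/89 4 3 W
4 100/41 20 360/41 -50/41 5 3 N
final 5 4 E

n=0: pose=(5,1,N); sL=20/9, sR=100/9; mL=40/9, mR=-10/9; mL+mR=10/3 → advance +1; mR−mL=-50/9 → turn -1·90°
n=1: pose=(5,2,E); sL=8, sR=200/61; mL=-144/61, mR=-4; mL+mR=-388/61 → advance -1; mR−mL=-100/61 → turn -1·90°
n=2: pose=(4,2,S); sL=25/4, sR=50/29; mL=-525/232, mR=-25/8; mL+mR=-625/116 → advance -1; mR−mL=-25/29 → turn -1·90°
n=3: pose=(4,3,W); sL=200/89, sR=40/13; mL=480/1157, mR=-100/89; mL+mR=-820/1157 → advance -1; mR−mL=-20/13 → turn -1·90°
n=4: pose=(5,3,N); sL=100/41, sR=20; mL=360/41, mR=-50/41; mL+mR=310/41 → advance +1; mR−mL=-10 → turn -1·90°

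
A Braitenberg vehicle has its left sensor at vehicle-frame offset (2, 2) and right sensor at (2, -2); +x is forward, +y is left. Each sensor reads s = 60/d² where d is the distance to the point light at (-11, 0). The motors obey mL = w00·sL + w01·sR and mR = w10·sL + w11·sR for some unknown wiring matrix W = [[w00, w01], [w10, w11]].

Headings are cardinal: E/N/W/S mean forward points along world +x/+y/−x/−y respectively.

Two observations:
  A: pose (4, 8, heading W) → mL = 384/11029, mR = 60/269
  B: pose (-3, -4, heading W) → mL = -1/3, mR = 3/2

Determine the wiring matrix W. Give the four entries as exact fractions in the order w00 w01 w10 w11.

obs A: pose=(4,8,W) → sL=12/41, sR=60/269, mL=384/11029, mR=60/269
obs B: pose=(-3,-4,W) → sL=5/6, sR=3/2, mL=-1/3, mR=3/2
sensor matrix S = [[12/41, 60/269], [5/6, 3/2]]; det S = 2792/11029
solve [mL_A; mL_B] = S·[w00; w01] and [mR_A; mR_B] = S·[w10; w11]:
  w00 = 1/2, w01 = -1/2, w10 = 0, w11 = 1

1/2 -1/2 0 1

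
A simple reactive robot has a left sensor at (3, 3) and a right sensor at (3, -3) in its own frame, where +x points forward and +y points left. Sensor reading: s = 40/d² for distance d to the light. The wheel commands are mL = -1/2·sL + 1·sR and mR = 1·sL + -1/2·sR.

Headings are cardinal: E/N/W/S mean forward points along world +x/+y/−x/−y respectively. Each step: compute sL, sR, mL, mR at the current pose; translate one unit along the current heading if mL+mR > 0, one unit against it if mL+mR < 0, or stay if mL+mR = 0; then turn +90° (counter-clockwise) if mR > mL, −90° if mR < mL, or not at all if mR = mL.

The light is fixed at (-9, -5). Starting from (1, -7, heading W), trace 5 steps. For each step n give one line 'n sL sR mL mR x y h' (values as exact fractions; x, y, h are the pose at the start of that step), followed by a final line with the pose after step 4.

0 20/37 4/5 98/185 26/185 1 -7 W
1 40/37 8/29 -284/1073 1012/1073 0 -7 N
2 10/13 1 8/13 7/26 0 -6 W
3 40/29 8/25 -268/725 884/725 -1 -6 N
4 20/17 20/17 10/17 10/17 -1 -5 W
final -2 -5 W

n=0: pose=(1,-7,W); sL=20/37, sR=4/5; mL=98/185, mR=26/185; mL+mR=124/185 → advance +1; mR−mL=-72/185 → turn -1·90°
n=1: pose=(0,-7,N); sL=40/37, sR=8/29; mL=-284/1073, mR=1012/1073; mL+mR=728/1073 → advance +1; mR−mL=1296/1073 → turn +1·90°
n=2: pose=(0,-6,W); sL=10/13, sR=1; mL=8/13, mR=7/26; mL+mR=23/26 → advance +1; mR−mL=-9/26 → turn -1·90°
n=3: pose=(-1,-6,N); sL=40/29, sR=8/25; mL=-268/725, mR=884/725; mL+mR=616/725 → advance +1; mR−mL=1152/725 → turn +1·90°
n=4: pose=(-1,-5,W); sL=20/17, sR=20/17; mL=10/17, mR=10/17; mL+mR=20/17 → advance +1; mR−mL=0 → turn +0·90°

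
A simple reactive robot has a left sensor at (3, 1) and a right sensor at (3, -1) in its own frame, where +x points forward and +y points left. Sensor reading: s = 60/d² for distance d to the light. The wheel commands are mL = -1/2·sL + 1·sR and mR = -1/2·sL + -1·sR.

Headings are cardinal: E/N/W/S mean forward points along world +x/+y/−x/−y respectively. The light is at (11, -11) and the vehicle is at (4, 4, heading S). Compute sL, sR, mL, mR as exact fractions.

left sensor world pos  = (5, 1); dL² = 180
right sensor world pos = (3, 1); dR² = 208
sL = 60/180 = 1/3
sR = 60/208 = 15/52
mL = -1/2·sL + 1·sR = 19/156
mR = -1/2·sL + -1·sR = -71/156

1/3 15/52 19/156 -71/156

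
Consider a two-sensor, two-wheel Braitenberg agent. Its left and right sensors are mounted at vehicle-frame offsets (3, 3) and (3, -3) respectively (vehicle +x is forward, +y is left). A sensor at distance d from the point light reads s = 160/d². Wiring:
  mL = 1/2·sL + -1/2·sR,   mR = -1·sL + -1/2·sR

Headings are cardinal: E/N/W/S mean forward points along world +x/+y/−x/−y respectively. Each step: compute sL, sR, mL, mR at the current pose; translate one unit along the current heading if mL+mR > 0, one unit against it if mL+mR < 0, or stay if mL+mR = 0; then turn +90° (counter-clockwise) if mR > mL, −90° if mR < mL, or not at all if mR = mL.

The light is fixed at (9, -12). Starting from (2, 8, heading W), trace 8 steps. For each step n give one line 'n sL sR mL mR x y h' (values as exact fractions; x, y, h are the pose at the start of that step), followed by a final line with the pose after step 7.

0 160/389 160/629 19200/244681 -131760/244681 2 8 W
1 16/61 80/269 -288/16409 -6744/16409 3 8 N
2 160/493 32/53 -3648/26129 -16368/26129 3 7 E
3 10/17 40/89 105/1513 -1230/1513 2 7 S
4 160/389 160/629 19200/244681 -131760/244681 2 8 W
5 16/61 80/269 -288/16409 -6744/16409 3 8 N
6 160/493 32/53 -3648/26129 -16368/26129 3 7 E
7 10/17 40/89 105/1513 -1230/1513 2 7 S
final 2 8 W

n=0: pose=(2,8,W); sL=160/389, sR=160/629; mL=19200/244681, mR=-131760/244681; mL+mR=-112560/244681 → advance -1; mR−mL=-240/389 → turn -1·90°
n=1: pose=(3,8,N); sL=16/61, sR=80/269; mL=-288/16409, mR=-6744/16409; mL+mR=-7032/16409 → advance -1; mR−mL=-24/61 → turn -1·90°
n=2: pose=(3,7,E); sL=160/493, sR=32/53; mL=-3648/26129, mR=-16368/26129; mL+mR=-20016/26129 → advance -1; mR−mL=-240/493 → turn -1·90°
n=3: pose=(2,7,S); sL=10/17, sR=40/89; mL=105/1513, mR=-1230/1513; mL+mR=-1125/1513 → advance -1; mR−mL=-15/17 → turn -1·90°
n=4: pose=(2,8,W); sL=160/389, sR=160/629; mL=19200/244681, mR=-131760/244681; mL+mR=-112560/244681 → advance -1; mR−mL=-240/389 → turn -1·90°
n=5: pose=(3,8,N); sL=16/61, sR=80/269; mL=-288/16409, mR=-6744/16409; mL+mR=-7032/16409 → advance -1; mR−mL=-24/61 → turn -1·90°
n=6: pose=(3,7,E); sL=160/493, sR=32/53; mL=-3648/26129, mR=-16368/26129; mL+mR=-20016/26129 → advance -1; mR−mL=-240/493 → turn -1·90°
n=7: pose=(2,7,S); sL=10/17, sR=40/89; mL=105/1513, mR=-1230/1513; mL+mR=-1125/1513 → advance -1; mR−mL=-15/17 → turn -1·90°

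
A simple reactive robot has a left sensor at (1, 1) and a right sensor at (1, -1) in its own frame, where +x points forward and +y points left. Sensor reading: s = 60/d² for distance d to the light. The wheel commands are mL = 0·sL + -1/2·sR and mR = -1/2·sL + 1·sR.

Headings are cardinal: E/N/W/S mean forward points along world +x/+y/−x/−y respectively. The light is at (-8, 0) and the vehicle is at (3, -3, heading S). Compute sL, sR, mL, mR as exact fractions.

3/8 15/29 -15/58 153/464

left sensor world pos  = (4, -4); dL² = 160
right sensor world pos = (2, -4); dR² = 116
sL = 60/160 = 3/8
sR = 60/116 = 15/29
mL = 0·sL + -1/2·sR = -15/58
mR = -1/2·sL + 1·sR = 153/464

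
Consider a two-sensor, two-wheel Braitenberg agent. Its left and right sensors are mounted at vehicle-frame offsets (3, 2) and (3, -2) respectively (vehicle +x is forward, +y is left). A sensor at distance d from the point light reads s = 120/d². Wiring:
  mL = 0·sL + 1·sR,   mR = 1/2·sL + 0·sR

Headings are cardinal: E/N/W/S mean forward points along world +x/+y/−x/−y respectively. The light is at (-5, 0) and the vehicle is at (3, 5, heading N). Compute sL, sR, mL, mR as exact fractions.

6/5 30/41 30/41 3/5

left sensor world pos  = (1, 8); dL² = 100
right sensor world pos = (5, 8); dR² = 164
sL = 120/100 = 6/5
sR = 120/164 = 30/41
mL = 0·sL + 1·sR = 30/41
mR = 1/2·sL + 0·sR = 3/5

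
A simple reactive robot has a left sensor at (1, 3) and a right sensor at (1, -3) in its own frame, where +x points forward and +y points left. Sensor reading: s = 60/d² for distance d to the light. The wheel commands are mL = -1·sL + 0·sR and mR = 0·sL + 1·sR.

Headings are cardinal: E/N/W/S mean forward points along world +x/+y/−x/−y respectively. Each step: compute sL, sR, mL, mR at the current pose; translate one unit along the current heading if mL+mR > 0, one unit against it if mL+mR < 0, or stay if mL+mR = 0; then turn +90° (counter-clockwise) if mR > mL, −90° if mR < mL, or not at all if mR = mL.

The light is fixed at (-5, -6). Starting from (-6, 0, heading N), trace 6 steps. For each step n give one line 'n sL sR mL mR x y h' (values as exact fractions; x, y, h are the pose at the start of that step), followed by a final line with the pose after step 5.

0 12/13 60/53 -12/13 60/53 -6 0 N
1 3 15/26 -3 15/26 -6 1 W
2 4/3 4/3 -4/3 4/3 -5 1 S
3 60/101 60/17 -60/101 60/17 -5 1 E
4 15/17 3/4 -15/17 3/4 -4 1 N
5 20/3 20/27 -20/3 20/27 -4 0 W
final -3 0 S

n=0: pose=(-6,0,N); sL=12/13, sR=60/53; mL=-12/13, mR=60/53; mL+mR=144/689 → advance +1; mR−mL=1416/689 → turn +1·90°
n=1: pose=(-6,1,W); sL=3, sR=15/26; mL=-3, mR=15/26; mL+mR=-63/26 → advance -1; mR−mL=93/26 → turn +1·90°
n=2: pose=(-5,1,S); sL=4/3, sR=4/3; mL=-4/3, mR=4/3; mL+mR=0 → advance +0; mR−mL=8/3 → turn +1·90°
n=3: pose=(-5,1,E); sL=60/101, sR=60/17; mL=-60/101, mR=60/17; mL+mR=5040/1717 → advance +1; mR−mL=7080/1717 → turn +1·90°
n=4: pose=(-4,1,N); sL=15/17, sR=3/4; mL=-15/17, mR=3/4; mL+mR=-9/68 → advance -1; mR−mL=111/68 → turn +1·90°
n=5: pose=(-4,0,W); sL=20/3, sR=20/27; mL=-20/3, mR=20/27; mL+mR=-160/27 → advance -1; mR−mL=200/27 → turn +1·90°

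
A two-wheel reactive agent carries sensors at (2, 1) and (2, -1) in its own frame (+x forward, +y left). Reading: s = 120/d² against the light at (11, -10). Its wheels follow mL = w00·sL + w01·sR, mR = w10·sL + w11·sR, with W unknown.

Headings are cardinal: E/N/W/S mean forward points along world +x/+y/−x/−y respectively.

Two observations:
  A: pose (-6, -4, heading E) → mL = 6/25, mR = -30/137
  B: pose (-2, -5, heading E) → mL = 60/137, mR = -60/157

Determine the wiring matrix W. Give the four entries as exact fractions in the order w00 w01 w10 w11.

0 1/2 -1/2 0

obs A: pose=(-6,-4,E) → sL=60/137, sR=12/25, mL=6/25, mR=-30/137
obs B: pose=(-2,-5,E) → sL=120/157, sR=120/137, mL=60/137, mR=-60/157
sensor matrix S = [[60/137, 12/25], [120/157, 120/137]]; det S = 246528/14733665
solve [mL_A; mL_B] = S·[w00; w01] and [mR_A; mR_B] = S·[w10; w11]:
  w00 = 0, w01 = 1/2, w10 = -1/2, w11 = 0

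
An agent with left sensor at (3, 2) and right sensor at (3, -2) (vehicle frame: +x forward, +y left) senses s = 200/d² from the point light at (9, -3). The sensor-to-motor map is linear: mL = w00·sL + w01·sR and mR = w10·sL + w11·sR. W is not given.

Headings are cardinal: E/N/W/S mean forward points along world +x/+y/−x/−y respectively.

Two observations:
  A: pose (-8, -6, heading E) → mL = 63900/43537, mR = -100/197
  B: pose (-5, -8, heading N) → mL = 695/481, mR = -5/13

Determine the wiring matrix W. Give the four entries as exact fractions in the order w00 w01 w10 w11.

obs A: pose=(-8,-6,E) → sL=200/197, sR=200/221, mL=63900/43537, mR=-100/197
obs B: pose=(-5,-8,N) → sL=10/13, sR=50/37, mL=695/481, mR=-5/13
sensor matrix S = [[200/197, 200/221], [10/13, 50/37]]; det S = 14152000/20941297
solve [mL_A; mL_B] = S·[w00; w01] and [mR_A; mR_B] = S·[w10; w11]:
  w00 = 1, w01 = 1/2, w10 = -1/2, w11 = 0

1 1/2 -1/2 0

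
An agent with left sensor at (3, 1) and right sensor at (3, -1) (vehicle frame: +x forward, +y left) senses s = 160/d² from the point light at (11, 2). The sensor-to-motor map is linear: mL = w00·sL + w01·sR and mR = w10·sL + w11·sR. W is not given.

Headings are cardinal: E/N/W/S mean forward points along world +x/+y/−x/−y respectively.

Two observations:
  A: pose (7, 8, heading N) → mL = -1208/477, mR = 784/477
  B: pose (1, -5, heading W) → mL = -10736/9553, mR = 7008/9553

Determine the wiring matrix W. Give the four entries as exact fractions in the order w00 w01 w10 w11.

obs A: pose=(7,8,N) → sL=80/53, sR=16/9, mL=-1208/477, mR=784/477
obs B: pose=(1,-5,W) → sL=160/233, sR=32/41, mL=-10736/9553, mR=7008/9553
sensor matrix S = [[80/53, 16/9], [160/233, 32/41]]; det S = -194560/4556781
solve [mL_A; mL_B] = S·[w00; w01] and [mR_A; mR_B] = S·[w10; w11]:
  w00 = -1/2, w01 = -1, w10 = 1/2, w11 = 1/2

-1/2 -1 1/2 1/2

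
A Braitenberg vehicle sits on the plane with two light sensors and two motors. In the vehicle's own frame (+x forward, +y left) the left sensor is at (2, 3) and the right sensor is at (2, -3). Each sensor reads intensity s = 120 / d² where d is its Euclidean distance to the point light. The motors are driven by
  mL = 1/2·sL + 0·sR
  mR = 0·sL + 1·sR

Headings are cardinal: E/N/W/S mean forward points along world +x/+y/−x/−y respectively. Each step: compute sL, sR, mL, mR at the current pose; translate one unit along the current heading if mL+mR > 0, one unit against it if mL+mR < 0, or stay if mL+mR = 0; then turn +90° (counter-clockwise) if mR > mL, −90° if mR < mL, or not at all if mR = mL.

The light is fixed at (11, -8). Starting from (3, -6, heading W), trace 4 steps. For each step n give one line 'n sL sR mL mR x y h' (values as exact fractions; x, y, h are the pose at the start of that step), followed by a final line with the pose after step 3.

0 120/101 24/25 60/101 24/25 3 -6 W
1 10/3 5/6 5/3 5/6 2 -6 S
2 24/25 120/137 12/25 120/137 2 -7 W
3 12/5 12/17 6/5 12/17 1 -7 S
final 1 -8 W

n=0: pose=(3,-6,W); sL=120/101, sR=24/25; mL=60/101, mR=24/25; mL+mR=3924/2525 → advance +1; mR−mL=924/2525 → turn +1·90°
n=1: pose=(2,-6,S); sL=10/3, sR=5/6; mL=5/3, mR=5/6; mL+mR=5/2 → advance +1; mR−mL=-5/6 → turn -1·90°
n=2: pose=(2,-7,W); sL=24/25, sR=120/137; mL=12/25, mR=120/137; mL+mR=4644/3425 → advance +1; mR−mL=1356/3425 → turn +1·90°
n=3: pose=(1,-7,S); sL=12/5, sR=12/17; mL=6/5, mR=12/17; mL+mR=162/85 → advance +1; mR−mL=-42/85 → turn -1·90°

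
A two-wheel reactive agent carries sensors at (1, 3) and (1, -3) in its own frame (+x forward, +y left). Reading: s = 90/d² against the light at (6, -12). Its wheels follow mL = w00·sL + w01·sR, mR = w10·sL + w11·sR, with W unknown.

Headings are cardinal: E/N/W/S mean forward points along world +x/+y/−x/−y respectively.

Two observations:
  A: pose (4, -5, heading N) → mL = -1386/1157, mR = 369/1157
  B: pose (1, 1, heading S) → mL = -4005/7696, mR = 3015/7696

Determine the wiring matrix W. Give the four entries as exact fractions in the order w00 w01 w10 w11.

-1/2 -1/2 1 -1/2

obs A: pose=(4,-5,N) → sL=90/89, sR=18/13, mL=-1386/1157, mR=369/1157
obs B: pose=(1,1,S) → sL=45/74, sR=45/104, mL=-4005/7696, mR=3015/7696
sensor matrix S = [[90/89, 18/13], [45/74, 45/104]]; det S = -69255/171236
solve [mL_A; mL_B] = S·[w00; w01] and [mR_A; mR_B] = S·[w10; w11]:
  w00 = -1/2, w01 = -1/2, w10 = 1, w11 = -1/2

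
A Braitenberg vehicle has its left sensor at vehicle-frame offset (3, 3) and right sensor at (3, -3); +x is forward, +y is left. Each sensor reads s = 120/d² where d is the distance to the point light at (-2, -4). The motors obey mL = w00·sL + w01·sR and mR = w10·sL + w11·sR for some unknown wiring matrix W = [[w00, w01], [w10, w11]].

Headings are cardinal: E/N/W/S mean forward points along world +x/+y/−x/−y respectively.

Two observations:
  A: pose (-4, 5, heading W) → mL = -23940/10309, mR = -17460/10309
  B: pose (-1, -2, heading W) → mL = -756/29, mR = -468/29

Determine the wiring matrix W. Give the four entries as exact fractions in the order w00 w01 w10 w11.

-1 -1/2 -1/2 -1

obs A: pose=(-4,5,W) → sL=120/61, sR=120/169, mL=-23940/10309, mR=-17460/10309
obs B: pose=(-1,-2,W) → sL=24, sR=120/29, mL=-756/29, mR=-468/29
sensor matrix S = [[120/61, 120/169], [24, 120/29]]; det S = -2661120/298961
solve [mL_A; mL_B] = S·[w00; w01] and [mR_A; mR_B] = S·[w10; w11]:
  w00 = -1, w01 = -1/2, w10 = -1/2, w11 = -1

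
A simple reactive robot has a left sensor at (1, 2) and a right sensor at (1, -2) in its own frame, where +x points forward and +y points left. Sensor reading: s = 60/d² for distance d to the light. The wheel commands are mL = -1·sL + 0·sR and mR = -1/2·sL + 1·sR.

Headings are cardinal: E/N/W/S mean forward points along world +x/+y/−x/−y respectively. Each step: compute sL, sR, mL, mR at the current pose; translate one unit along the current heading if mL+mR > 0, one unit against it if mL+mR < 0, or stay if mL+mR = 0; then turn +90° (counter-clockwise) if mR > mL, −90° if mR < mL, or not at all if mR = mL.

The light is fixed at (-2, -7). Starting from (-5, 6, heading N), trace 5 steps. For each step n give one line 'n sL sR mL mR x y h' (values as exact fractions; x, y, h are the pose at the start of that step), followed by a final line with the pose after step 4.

n=0: pose=(-5,6,N); sL=60/221, sR=60/197; mL=-60/221, mR=7350/43537; mL+mR=-4470/43537 → advance -1; mR−mL=19170/43537 → turn +1·90°
n=1: pose=(-5,5,W); sL=15/29, sR=15/53; mL=-15/29, mR=75/3074; mL+mR=-1515/3074 → advance -1; mR−mL=1665/3074 → turn +1·90°
n=2: pose=(-4,5,S); sL=60/121, sR=60/137; mL=-60/121, mR=3150/16577; mL+mR=-5070/16577 → advance -1; mR−mL=11370/16577 → turn +1·90°
n=3: pose=(-4,6,E); sL=30/113, sR=30/61; mL=-30/113, mR=2475/6893; mL+mR=645/6893 → advance +1; mR−mL=4305/6893 → turn +1·90°
n=4: pose=(-3,6,N); sL=12/41, sR=60/197; mL=-12/41, mR=1278/8077; mL+mR=-1086/8077 → advance -1; mR−mL=3642/8077 → turn +1·90°

0 60/221 60/197 -60/221 7350/43537 -5 6 N
1 15/29 15/53 -15/29 75/3074 -5 5 W
2 60/121 60/137 -60/121 3150/16577 -4 5 S
3 30/113 30/61 -30/113 2475/6893 -4 6 E
4 12/41 60/197 -12/41 1278/8077 -3 6 N
final -3 5 W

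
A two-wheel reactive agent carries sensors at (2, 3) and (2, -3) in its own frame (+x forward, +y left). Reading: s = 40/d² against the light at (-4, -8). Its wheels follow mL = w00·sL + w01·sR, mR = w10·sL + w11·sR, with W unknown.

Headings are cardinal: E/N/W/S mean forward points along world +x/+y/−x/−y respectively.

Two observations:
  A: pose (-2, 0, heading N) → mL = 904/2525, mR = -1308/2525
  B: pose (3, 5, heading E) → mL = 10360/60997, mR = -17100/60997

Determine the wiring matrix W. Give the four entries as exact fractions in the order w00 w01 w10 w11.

1/2 1/2 -1/2 -1

obs A: pose=(-2,0,N) → sL=40/101, sR=8/25, mL=904/2525, mR=-1308/2525
obs B: pose=(3,5,E) → sL=40/337, sR=40/181, mL=10360/60997, mR=-17100/60997
sensor matrix S = [[40/101, 8/25], [40/337, 40/181]]; det S = 1526016/30803485
solve [mL_A; mL_B] = S·[w00; w01] and [mR_A; mR_B] = S·[w10; w11]:
  w00 = 1/2, w01 = 1/2, w10 = -1/2, w11 = -1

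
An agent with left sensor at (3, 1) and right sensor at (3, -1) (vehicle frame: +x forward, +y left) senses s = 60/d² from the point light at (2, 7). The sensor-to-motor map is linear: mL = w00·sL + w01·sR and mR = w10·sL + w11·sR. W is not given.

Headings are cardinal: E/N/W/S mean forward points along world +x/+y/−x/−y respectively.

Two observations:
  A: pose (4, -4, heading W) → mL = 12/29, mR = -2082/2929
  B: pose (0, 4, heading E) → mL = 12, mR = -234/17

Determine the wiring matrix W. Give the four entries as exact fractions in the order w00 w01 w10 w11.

1 0 -1 -1/2

obs A: pose=(4,-4,W) → sL=12/29, sR=60/101, mL=12/29, mR=-2082/2929
obs B: pose=(0,4,E) → sL=12, sR=60/17, mL=12, mR=-234/17
sensor matrix S = [[12/29, 60/101], [12, 60/17]]; det S = -282240/49793
solve [mL_A; mL_B] = S·[w00; w01] and [mR_A; mR_B] = S·[w10; w11]:
  w00 = 1, w01 = 0, w10 = -1, w11 = -1/2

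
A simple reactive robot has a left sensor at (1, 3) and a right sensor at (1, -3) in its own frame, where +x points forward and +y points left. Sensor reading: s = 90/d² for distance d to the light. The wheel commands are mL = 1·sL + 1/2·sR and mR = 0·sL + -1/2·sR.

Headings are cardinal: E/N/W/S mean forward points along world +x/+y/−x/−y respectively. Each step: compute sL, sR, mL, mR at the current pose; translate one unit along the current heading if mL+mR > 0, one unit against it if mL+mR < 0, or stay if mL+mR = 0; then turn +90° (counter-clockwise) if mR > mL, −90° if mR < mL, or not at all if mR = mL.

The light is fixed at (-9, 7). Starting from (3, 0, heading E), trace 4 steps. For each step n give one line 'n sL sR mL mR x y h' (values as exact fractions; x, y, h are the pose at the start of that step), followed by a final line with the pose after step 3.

0 18/37 90/269 6507/9953 -45/269 3 0 E
1 9/32 45/82 729/1312 -45/164 4 0 S
2 18/53 90/169 5427/8957 -45/169 4 -1 W
3 9/13 45/137 3051/3562 -45/274 3 -1 N
final 3 0 E

n=0: pose=(3,0,E); sL=18/37, sR=90/269; mL=6507/9953, mR=-45/269; mL+mR=18/37 → advance +1; mR−mL=-8172/9953 → turn -1·90°
n=1: pose=(4,0,S); sL=9/32, sR=45/82; mL=729/1312, mR=-45/164; mL+mR=9/32 → advance +1; mR−mL=-1089/1312 → turn -1·90°
n=2: pose=(4,-1,W); sL=18/53, sR=90/169; mL=5427/8957, mR=-45/169; mL+mR=18/53 → advance +1; mR−mL=-7812/8957 → turn -1·90°
n=3: pose=(3,-1,N); sL=9/13, sR=45/137; mL=3051/3562, mR=-45/274; mL+mR=9/13 → advance +1; mR−mL=-1818/1781 → turn -1·90°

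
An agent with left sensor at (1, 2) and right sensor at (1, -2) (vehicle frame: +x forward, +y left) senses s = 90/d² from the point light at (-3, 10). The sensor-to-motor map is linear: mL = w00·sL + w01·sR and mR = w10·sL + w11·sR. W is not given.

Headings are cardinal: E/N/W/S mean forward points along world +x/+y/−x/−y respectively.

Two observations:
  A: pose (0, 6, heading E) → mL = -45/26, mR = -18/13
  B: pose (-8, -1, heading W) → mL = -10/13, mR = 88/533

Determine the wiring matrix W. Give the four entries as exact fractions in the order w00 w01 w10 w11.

0 -1 -1/2 1/2

obs A: pose=(0,6,E) → sL=9/2, sR=45/26, mL=-45/26, mR=-18/13
obs B: pose=(-8,-1,W) → sL=18/41, sR=10/13, mL=-10/13, mR=88/533
sensor matrix S = [[9/2, 45/26], [18/41, 10/13]]; det S = 1440/533
solve [mL_A; mL_B] = S·[w00; w01] and [mR_A; mR_B] = S·[w10; w11]:
  w00 = 0, w01 = -1, w10 = -1/2, w11 = 1/2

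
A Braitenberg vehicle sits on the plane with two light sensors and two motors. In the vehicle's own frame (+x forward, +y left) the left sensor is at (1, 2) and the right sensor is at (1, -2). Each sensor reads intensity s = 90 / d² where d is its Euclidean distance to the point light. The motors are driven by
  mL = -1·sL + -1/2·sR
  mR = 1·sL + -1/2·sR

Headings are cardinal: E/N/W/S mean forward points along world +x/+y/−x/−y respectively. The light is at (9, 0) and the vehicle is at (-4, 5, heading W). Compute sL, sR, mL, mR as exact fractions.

left sensor world pos  = (-5, 3); dL² = 205
right sensor world pos = (-5, 7); dR² = 245
sL = 90/205 = 18/41
sR = 90/245 = 18/49
mL = -1·sL + -1/2·sR = -1251/2009
mR = 1·sL + -1/2·sR = 513/2009

18/41 18/49 -1251/2009 513/2009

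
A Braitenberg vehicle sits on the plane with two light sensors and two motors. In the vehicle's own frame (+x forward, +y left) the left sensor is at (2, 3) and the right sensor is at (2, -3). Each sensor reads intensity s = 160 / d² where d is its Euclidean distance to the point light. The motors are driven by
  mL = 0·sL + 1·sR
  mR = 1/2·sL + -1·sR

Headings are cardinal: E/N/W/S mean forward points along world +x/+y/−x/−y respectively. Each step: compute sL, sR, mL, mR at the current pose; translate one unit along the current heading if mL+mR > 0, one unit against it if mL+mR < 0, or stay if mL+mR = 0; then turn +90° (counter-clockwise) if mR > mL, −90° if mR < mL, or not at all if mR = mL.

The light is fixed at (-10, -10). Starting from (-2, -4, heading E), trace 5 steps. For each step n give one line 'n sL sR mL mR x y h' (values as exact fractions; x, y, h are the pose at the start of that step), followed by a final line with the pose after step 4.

n=0: pose=(-2,-4,E); sL=160/181, sR=160/109; mL=160/109, mR=-20240/19729; mL+mR=80/181 → advance +1; mR−mL=-49200/19729 → turn -1·90°
n=1: pose=(-1,-4,S); sL=1, sR=40/13; mL=40/13, mR=-67/26; mL+mR=1/2 → advance +1; mR−mL=-147/26 → turn -1·90°
n=2: pose=(-1,-5,W); sL=160/53, sR=160/113; mL=160/113, mR=560/5989; mL+mR=80/53 → advance +1; mR−mL=-7920/5989 → turn -1·90°
n=3: pose=(-2,-5,N); sL=80/37, sR=16/17; mL=16/17, mR=88/629; mL+mR=40/37 → advance +1; mR−mL=-504/629 → turn -1·90°
n=4: pose=(-2,-4,E); sL=160/181, sR=160/109; mL=160/109, mR=-20240/19729; mL+mR=80/181 → advance +1; mR−mL=-49200/19729 → turn -1·90°

0 160/181 160/109 160/109 -20240/19729 -2 -4 E
1 1 40/13 40/13 -67/26 -1 -4 S
2 160/53 160/113 160/113 560/5989 -1 -5 W
3 80/37 16/17 16/17 88/629 -2 -5 N
4 160/181 160/109 160/109 -20240/19729 -2 -4 E
final -1 -4 S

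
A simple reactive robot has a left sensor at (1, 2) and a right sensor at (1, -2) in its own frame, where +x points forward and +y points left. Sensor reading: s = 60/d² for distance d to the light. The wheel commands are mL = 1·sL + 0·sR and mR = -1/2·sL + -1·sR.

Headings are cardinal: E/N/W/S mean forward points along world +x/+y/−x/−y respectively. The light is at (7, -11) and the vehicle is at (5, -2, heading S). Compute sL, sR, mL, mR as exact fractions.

left sensor world pos  = (7, -3); dL² = 64
right sensor world pos = (3, -3); dR² = 80
sL = 60/64 = 15/16
sR = 60/80 = 3/4
mL = 1·sL + 0·sR = 15/16
mR = -1/2·sL + -1·sR = -39/32

15/16 3/4 15/16 -39/32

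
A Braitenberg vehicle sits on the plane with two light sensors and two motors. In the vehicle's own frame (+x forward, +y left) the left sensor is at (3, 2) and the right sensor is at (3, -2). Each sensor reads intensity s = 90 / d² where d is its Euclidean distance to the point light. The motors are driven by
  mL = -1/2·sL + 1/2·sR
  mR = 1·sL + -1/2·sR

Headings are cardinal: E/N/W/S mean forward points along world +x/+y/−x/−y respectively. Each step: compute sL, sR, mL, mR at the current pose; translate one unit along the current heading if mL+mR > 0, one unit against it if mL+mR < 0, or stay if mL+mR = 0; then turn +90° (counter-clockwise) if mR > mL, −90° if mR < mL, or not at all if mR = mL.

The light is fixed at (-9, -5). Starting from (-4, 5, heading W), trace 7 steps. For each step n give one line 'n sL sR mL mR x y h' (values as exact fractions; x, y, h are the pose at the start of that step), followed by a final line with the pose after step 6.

n=0: pose=(-4,5,W); sL=45/34, sR=45/74; mL=-225/629, mR=2565/2516; mL+mR=45/68 → advance +1; mR−mL=3465/2516 → turn +1·90°
n=1: pose=(-5,5,S); sL=18/17, sR=90/53; mL=288/901, mR=189/901; mL+mR=9/17 → advance +1; mR−mL=-99/901 → turn -1·90°
n=2: pose=(-5,4,W); sL=9/5, sR=45/61; mL=-162/305, mR=873/610; mL+mR=9/10 → advance +1; mR−mL=1197/610 → turn +1·90°
n=3: pose=(-6,4,S); sL=90/61, sR=90/37; mL=1080/2257, mR=585/2257; mL+mR=45/61 → advance +1; mR−mL=-495/2257 → turn -1·90°
n=4: pose=(-6,3,W); sL=5/2, sR=9/10; mL=-4/5, mR=41/20; mL+mR=5/4 → advance +1; mR−mL=57/20 → turn +1·90°
n=5: pose=(-7,3,S); sL=90/41, sR=18/5; mL=144/205, mR=81/205; mL+mR=45/41 → advance +1; mR−mL=-63/205 → turn -1·90°
n=6: pose=(-7,2,W); sL=45/13, sR=45/41; mL=-630/533, mR=3105/1066; mL+mR=45/26 → advance +1; mR−mL=4365/1066 → turn +1·90°

0 45/34 45/74 -225/629 2565/2516 -4 5 W
1 18/17 90/53 288/901 189/901 -5 5 S
2 9/5 45/61 -162/305 873/610 -5 4 W
3 90/61 90/37 1080/2257 585/2257 -6 4 S
4 5/2 9/10 -4/5 41/20 -6 3 W
5 90/41 18/5 144/205 81/205 -7 3 S
6 45/13 45/41 -630/533 3105/1066 -7 2 W
final -8 2 S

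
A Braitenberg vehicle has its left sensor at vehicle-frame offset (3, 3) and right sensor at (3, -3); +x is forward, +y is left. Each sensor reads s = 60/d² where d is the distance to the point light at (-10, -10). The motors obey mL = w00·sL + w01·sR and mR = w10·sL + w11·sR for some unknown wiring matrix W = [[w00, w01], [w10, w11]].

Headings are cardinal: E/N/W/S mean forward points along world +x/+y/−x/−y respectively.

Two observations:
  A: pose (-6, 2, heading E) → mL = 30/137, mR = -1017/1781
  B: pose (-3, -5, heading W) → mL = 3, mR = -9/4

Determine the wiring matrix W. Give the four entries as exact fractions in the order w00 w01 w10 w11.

obs A: pose=(-6,2,E) → sL=30/137, sR=6/13, mL=30/137, mR=-1017/1781
obs B: pose=(-3,-5,W) → sL=3, sR=3/4, mL=3, mR=-9/4
sensor matrix S = [[30/137, 6/13], [3, 3/4]]; det S = -4347/3562
solve [mL_A; mL_B] = S·[w00; w01] and [mR_A; mR_B] = S·[w10; w11]:
  w00 = 1, w01 = 0, w10 = -1/2, w11 = -1

1 0 -1/2 -1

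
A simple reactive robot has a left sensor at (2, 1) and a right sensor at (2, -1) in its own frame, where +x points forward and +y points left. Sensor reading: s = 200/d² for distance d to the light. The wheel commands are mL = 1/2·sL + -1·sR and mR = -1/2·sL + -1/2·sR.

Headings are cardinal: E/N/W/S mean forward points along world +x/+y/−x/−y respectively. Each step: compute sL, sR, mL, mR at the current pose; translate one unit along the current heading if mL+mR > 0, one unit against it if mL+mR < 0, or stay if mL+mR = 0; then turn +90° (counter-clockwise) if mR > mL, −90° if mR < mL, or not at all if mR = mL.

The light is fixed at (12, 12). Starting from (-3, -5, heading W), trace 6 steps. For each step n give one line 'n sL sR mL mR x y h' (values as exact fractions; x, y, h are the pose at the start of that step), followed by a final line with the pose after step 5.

n=0: pose=(-3,-5,W); sL=200/613, sR=40/109; mL=-13620/66817, mR=-23160/66817; mL+mR=-60/109 → advance -1; mR−mL=-9540/66817 → turn -1·90°
n=1: pose=(-2,-5,N); sL=4/9, sR=100/197; mL=-506/1773, mR=-844/1773; mL+mR=-150/197 → advance -1; mR−mL=-338/1773 → turn -1·90°
n=2: pose=(-2,-6,E); sL=200/433, sR=40/101; mL=-7220/43733, mR=-18760/43733; mL+mR=-60/101 → advance -1; mR−mL=-11540/43733 → turn -1·90°
n=3: pose=(-3,-6,S); sL=50/149, sR=25/82; mL=-1675/12218, mR=-7825/24436; mL+mR=-75/164 → advance -1; mR−mL=-4475/24436 → turn -1·90°
n=4: pose=(-3,-5,W); sL=200/613, sR=40/109; mL=-13620/66817, mR=-23160/66817; mL+mR=-60/109 → advance -1; mR−mL=-9540/66817 → turn -1·90°
n=5: pose=(-2,-5,N); sL=4/9, sR=100/197; mL=-506/1773, mR=-844/1773; mL+mR=-150/197 → advance -1; mR−mL=-338/1773 → turn -1·90°

0 200/613 40/109 -13620/66817 -23160/66817 -3 -5 W
1 4/9 100/197 -506/1773 -844/1773 -2 -5 N
2 200/433 40/101 -7220/43733 -18760/43733 -2 -6 E
3 50/149 25/82 -1675/12218 -7825/24436 -3 -6 S
4 200/613 40/109 -13620/66817 -23160/66817 -3 -5 W
5 4/9 100/197 -506/1773 -844/1773 -2 -5 N
final -2 -6 E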